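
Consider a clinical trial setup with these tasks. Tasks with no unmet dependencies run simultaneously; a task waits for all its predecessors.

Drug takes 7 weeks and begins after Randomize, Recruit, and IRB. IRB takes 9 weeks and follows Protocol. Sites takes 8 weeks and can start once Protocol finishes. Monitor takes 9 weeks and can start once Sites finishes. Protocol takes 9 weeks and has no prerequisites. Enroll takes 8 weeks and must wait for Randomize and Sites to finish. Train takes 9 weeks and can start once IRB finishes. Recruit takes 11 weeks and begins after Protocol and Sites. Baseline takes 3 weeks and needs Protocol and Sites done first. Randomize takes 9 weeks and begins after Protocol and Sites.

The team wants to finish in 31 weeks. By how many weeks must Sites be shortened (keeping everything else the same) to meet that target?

4

Current finish: 35 weeks; target: 31.
Sites is on every critical path, so each week cut from Sites cuts the finish by one (this holds down to a finish of 28).
Need 35 − 31 = 4 weeks off Sites → Sites becomes 4 weeks, finish becomes 31.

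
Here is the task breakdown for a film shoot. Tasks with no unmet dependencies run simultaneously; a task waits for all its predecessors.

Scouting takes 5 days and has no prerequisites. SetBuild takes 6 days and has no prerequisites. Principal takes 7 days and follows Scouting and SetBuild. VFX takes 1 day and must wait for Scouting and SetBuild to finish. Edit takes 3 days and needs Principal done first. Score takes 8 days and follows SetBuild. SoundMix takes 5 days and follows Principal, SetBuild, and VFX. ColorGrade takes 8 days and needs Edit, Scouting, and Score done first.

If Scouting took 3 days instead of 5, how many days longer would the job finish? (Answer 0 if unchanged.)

0

Baseline: SetBuild→Principal→Edit→ColorGrade = 6+7+3+8 = 24 → 24 days.
The longest path through Scouting is only 23 days, so Scouting has float 1.
No other chain overtakes it, so the finish is 24 days.
Change in finish: 24 − 24 = +0 days.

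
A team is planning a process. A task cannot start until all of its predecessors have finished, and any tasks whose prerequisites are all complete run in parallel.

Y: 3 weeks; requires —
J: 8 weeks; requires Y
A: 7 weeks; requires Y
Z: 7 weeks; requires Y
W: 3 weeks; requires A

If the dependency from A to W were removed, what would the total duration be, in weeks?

Original critical path: Y→A→W = 3+7+3 = 13 ⇒ 13 weeks.
Without A→W, W's earliest start moves from 10 to 0.
The longest chain is now Y→J = 3+8 = 11, so the project takes 11 weeks.

11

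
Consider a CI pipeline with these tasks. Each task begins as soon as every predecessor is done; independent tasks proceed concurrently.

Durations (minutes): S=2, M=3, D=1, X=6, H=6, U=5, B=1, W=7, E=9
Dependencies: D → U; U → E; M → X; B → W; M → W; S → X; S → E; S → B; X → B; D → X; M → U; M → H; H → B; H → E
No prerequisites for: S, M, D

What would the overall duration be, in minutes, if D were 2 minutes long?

The binding path is M→H→E = 3+6+9 = 18; finish at 18 minutes.
D has 3 minutes of float (longest path through it is 15).
No other chain overtakes it, so the finish is 18 minutes.

18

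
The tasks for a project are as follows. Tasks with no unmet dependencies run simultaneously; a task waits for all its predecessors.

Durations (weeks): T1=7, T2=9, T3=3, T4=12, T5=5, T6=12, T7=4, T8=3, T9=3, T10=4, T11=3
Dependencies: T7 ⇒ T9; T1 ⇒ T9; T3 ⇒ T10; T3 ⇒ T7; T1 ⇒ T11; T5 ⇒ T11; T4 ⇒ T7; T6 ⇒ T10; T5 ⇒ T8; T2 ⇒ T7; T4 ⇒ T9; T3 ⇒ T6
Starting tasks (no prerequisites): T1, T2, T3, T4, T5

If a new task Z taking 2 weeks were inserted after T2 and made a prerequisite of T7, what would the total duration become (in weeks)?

19

Originally the project takes 19 weeks.
With Z inserted, T7 now waits for max(T3, T4, T2, Z).
New critical path: T3→T6→T10 = 3+12+4 = 19 ⇒ 19 weeks.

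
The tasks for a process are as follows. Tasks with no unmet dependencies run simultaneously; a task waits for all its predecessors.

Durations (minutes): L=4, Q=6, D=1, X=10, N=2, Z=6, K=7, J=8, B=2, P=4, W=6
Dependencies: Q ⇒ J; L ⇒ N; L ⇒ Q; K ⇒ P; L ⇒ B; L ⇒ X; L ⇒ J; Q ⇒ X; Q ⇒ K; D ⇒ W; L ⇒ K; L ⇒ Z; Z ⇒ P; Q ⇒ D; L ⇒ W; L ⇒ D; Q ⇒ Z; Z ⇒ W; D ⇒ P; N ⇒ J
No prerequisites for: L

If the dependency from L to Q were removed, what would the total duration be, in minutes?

18

Original critical path: L→Q→Z→W = 4+6+6+6 = 22 ⇒ 22 minutes.
Without L→Q, Q's earliest start moves from 4 to 0.
The longest chain is now Q→Z→W = 6+6+6 = 18, so the job takes 18 minutes.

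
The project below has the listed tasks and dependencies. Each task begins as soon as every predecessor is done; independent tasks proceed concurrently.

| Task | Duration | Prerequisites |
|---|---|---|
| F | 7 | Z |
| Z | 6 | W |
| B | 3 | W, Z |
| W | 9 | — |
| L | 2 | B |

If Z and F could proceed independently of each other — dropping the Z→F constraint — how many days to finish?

Before: longest chain W→Z→F = 9+6+7 = 22, finish 22.
Without Z→F, F's earliest start moves from 15 to 0.
The longest chain is now W→Z→B→L = 9+6+3+2 = 20, so the job takes 20 days.

20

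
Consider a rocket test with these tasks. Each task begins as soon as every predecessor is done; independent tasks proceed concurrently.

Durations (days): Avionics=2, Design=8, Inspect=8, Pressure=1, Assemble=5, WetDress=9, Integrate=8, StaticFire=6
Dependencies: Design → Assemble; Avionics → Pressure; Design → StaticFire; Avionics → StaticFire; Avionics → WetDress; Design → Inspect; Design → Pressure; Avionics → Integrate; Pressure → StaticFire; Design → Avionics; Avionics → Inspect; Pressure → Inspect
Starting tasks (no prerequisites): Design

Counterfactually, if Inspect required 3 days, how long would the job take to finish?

19

Critical path before the change: Design→Avionics→Pressure→Inspect = 8+2+1+8 = 19 giving 19 days.
Inspect lies on that path, so at 3 days the path becomes 14 days.
The binding chain switches to Design→Avionics→WetDress = 8+2+9 = 19; finish 19 days.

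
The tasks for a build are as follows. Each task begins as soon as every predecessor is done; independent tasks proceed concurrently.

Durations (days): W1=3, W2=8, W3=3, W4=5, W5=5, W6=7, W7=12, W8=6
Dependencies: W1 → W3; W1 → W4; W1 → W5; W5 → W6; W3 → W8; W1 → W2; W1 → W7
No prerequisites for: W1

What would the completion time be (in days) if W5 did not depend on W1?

15

Original critical path: W1→W5→W6 = 3+5+7 = 15 ⇒ 15 days.
Without W1→W5, W5's earliest start moves from 3 to 0.
The longest chain is now W1→W7 = 3+12 = 15, so the schedule takes 15 days.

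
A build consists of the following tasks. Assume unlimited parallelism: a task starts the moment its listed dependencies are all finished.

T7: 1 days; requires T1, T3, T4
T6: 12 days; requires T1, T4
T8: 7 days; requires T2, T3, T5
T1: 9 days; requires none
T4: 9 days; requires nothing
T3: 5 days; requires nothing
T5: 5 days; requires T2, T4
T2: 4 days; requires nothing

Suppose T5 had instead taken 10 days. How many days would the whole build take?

26

Critical path before the change: T4→T5→T8 = 9+5+7 = 21 giving 21 days.
Since T5 is critical, the +5 change carries straight to that chain (now 26 days).
The critical path is still T4→T5→T8; finish is now 26 days.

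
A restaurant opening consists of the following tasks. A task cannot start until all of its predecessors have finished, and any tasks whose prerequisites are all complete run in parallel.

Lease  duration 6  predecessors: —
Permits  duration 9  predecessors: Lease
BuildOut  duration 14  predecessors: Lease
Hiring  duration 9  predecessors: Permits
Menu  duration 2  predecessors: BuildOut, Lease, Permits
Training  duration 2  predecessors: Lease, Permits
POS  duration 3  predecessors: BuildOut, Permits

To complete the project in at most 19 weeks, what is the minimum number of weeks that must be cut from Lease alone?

5

Current finish: 24 weeks; target: 19.
Lease is on every critical path, so each week cut from Lease cuts the finish by one (this holds down to a finish of 19).
Need 24 − 19 = 5 weeks off Lease → Lease becomes 1 week, finish becomes 19.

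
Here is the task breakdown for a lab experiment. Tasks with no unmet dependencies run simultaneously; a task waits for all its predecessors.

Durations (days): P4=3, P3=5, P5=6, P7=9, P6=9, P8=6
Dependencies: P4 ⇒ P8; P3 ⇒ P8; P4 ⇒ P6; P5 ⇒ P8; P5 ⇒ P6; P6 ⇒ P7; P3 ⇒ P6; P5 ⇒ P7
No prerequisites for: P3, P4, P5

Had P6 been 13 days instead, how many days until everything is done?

28

The binding path is P5→P6→P7 = 6+9+9 = 24; finish at 24 days.
P6 is on the critical path; changing it to 13 makes that path 28 days.
No other chain overtakes it, so the finish is 28 days.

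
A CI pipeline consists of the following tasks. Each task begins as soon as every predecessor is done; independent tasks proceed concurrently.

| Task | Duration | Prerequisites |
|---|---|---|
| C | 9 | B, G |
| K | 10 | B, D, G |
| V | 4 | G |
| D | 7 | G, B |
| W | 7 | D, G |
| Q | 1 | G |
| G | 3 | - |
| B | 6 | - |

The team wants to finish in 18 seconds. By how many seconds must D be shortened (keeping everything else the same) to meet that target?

Current finish: 23 seconds; target: 18.
D is on every critical path, so each second cut from D cuts the finish by one (this holds down to a finish of 17).
Need 23 − 18 = 5 seconds off D → D becomes 2 seconds, finish becomes 18.

5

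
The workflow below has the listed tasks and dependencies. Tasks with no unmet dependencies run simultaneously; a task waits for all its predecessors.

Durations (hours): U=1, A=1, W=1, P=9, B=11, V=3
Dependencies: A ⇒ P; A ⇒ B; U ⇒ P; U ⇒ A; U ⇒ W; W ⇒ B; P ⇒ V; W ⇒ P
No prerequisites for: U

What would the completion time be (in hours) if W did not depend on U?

14

Before: longest chain U→A→P→V = 1+1+9+3 = 14, finish 14.
Without U→W, W's earliest start moves from 1 to 0.
After: U→A→P→V = 1+1+9+3 = 14 → 14 hours.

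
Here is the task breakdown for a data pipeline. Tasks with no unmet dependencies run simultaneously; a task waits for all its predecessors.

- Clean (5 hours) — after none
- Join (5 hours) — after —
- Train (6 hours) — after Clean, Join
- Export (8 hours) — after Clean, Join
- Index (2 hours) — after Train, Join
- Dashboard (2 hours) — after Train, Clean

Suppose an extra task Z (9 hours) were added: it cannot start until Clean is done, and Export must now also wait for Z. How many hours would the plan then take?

Originally the plan takes 13 hours.
With Z inserted, Export now waits for max(Clean, Join, Z).
New critical path: Clean→Z→Export = 5+9+8 = 22 ⇒ 22 hours.

22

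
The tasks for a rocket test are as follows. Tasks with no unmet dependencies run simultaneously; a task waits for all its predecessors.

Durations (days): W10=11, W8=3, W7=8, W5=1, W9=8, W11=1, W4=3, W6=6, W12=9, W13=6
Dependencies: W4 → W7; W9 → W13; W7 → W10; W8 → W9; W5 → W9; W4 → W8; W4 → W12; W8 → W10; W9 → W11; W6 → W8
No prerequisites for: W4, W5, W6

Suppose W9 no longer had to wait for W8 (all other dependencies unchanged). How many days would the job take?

22

Original critical path: W6→W8→W9→W13 = 6+3+8+6 = 23 ⇒ 23 days.
Without W8→W9, W9's earliest start moves from 9 to 1.
New critical path: W4→W7→W10 = 3+8+11 = 22 ⇒ 22 days.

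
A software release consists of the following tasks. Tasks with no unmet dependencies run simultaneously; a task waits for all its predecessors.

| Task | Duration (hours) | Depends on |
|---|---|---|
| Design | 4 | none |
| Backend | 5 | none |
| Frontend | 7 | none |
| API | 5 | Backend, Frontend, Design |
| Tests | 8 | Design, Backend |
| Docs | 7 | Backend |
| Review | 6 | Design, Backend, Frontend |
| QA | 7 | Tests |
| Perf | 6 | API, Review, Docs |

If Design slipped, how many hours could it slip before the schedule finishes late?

1

Critical path: Backend→Tests→QA = 5+8+7 = 20, so the finish is 20 hours.
The longest chain containing Design totals 19 hours.
Float = 20 − 19 = 1.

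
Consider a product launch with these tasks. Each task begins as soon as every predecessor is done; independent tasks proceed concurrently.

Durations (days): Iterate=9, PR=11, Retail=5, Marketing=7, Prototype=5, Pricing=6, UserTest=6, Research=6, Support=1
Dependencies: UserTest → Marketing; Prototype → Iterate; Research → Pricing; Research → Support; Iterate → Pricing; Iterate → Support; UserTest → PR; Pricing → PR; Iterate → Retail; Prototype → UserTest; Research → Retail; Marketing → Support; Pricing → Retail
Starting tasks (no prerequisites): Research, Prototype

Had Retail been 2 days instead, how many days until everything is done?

Critical path before the change: Prototype→Iterate→Pricing→PR = 5+9+6+11 = 31 giving 31 days.
The longest path through Retail is only 25 days, so Retail has float 6.
That remains the longest chain; total 31 days.

31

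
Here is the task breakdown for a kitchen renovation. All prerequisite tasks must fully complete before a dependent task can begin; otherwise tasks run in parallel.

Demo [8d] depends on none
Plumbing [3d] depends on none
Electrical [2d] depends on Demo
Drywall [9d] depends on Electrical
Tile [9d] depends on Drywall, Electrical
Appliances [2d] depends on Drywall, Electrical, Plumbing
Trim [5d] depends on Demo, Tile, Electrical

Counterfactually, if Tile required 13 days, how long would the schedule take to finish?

The binding path is Demo→Electrical→Drywall→Tile→Trim = 8+2+9+9+5 = 33; finish at 33 days.
Tile is on the critical path; changing it to 13 makes that path 37 days.
That remains the longest chain; total 37 days.

37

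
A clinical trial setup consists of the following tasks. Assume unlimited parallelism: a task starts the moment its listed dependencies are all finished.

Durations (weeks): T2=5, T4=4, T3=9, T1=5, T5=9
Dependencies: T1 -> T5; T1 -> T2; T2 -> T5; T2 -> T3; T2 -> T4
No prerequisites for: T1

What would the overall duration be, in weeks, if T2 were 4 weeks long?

As given, the longest chain is T1→T2→T3 = 5+5+9 = 19, so the finish is 19 weeks.
T2 is on the critical path; changing it to 4 makes that path 18 weeks.
The critical path is still T1→T2→T3; finish is now 18 weeks.

18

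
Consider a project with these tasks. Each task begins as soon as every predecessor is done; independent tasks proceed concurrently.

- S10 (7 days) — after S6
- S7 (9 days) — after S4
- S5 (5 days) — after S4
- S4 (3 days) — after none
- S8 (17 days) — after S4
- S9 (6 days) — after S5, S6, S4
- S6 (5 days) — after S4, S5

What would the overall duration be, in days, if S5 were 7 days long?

22

As given, the longest chain is S4→S5→S6→S10 = 3+5+5+7 = 20, so the finish is 20 days.
S5 is on the critical path; changing it to 7 makes that path 22 days.
No other chain overtakes it, so the finish is 22 days.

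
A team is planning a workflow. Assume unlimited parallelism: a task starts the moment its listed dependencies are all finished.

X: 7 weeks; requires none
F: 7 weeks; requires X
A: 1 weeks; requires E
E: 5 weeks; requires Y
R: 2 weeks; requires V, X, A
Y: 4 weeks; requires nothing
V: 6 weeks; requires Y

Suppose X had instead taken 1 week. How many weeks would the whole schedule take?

12

The binding path is X→F = 7+7 = 14; finish at 14 weeks.
X is on the critical path; changing it to 1 makes that path 8 weeks.
The binding chain switches to Y→E→A→R = 4+5+1+2 = 12; finish 12 weeks.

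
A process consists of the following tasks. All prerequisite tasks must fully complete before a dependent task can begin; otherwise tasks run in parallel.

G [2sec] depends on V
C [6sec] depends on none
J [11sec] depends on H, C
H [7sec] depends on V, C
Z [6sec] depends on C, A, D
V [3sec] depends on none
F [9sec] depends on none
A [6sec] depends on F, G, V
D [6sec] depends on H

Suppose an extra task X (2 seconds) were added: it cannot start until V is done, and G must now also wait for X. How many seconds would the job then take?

Originally the job takes 25 seconds.
With X inserted, G now waits for max(V, X).
New critical path: C→H→D→Z = 6+7+6+6 = 25 ⇒ 25 seconds.

25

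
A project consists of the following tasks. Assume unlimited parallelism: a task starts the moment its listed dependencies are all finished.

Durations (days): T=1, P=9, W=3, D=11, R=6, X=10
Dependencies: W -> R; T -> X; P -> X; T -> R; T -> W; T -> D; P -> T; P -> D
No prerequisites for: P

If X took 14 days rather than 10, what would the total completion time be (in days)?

24

Baseline: P→T→D = 9+1+11 = 21 → 21 days.
X is off the critical path — its longest chain is 20 days, giving 1 of slack.
New critical path: P→T→X = 9+1+14 = 24 ⇒ 24 days.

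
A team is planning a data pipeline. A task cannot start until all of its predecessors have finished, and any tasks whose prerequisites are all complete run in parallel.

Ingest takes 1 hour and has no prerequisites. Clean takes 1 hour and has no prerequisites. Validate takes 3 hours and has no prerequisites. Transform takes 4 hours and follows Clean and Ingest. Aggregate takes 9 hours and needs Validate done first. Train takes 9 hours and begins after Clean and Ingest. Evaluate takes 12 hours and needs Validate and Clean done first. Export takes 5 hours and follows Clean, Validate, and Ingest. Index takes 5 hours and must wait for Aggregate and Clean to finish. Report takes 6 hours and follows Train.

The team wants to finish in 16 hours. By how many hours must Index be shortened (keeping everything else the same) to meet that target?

Current finish: 17 hours; target: 16.
Index is on every critical path, so each hour cut from Index cuts the finish by one (this holds down to a finish of 16).
Need 17 − 16 = 1 hour off Index → Index becomes 4 hours, finish becomes 16.

1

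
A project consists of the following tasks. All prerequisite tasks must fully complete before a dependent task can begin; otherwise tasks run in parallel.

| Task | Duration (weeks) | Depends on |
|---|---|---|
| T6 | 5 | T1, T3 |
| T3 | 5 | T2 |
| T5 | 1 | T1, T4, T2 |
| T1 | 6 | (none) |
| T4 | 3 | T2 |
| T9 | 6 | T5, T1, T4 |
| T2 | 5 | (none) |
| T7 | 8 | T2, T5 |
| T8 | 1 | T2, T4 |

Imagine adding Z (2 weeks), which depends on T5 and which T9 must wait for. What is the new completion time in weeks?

Originally the schedule takes 17 weeks.
With Z inserted, T9 now waits for max(T5, T1, T4, Z).
New critical path: T2→T4→T5→Z→T9 = 5+3+1+2+6 = 17 ⇒ 17 weeks.

17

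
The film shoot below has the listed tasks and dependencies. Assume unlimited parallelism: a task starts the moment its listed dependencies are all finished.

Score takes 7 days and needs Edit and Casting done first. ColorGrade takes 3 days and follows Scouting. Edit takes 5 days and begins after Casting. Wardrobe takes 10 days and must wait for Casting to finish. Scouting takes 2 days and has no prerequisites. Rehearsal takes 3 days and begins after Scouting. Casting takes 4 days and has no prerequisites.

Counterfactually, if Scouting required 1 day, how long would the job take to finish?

16

Critical path before the change: Casting→Edit→Score = 4+5+7 = 16 giving 16 days.
The longest path through Scouting is only 5 days, so Scouting has float 11.
That remains the longest chain; total 16 days.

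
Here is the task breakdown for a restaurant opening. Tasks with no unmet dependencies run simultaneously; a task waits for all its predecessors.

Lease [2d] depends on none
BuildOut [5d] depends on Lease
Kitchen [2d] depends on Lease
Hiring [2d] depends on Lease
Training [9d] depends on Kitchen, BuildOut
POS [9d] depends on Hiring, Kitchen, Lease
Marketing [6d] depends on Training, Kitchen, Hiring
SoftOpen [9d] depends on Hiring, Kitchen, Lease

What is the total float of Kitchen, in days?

3

The longest chain is Lease→BuildOut→Training→Marketing = 2+5+9+6 = 22; overall finish 22 days.
Kitchen finishes as early as 4 and must finish by 7.
Slack of Kitchen = 5 − 2 = 3 days.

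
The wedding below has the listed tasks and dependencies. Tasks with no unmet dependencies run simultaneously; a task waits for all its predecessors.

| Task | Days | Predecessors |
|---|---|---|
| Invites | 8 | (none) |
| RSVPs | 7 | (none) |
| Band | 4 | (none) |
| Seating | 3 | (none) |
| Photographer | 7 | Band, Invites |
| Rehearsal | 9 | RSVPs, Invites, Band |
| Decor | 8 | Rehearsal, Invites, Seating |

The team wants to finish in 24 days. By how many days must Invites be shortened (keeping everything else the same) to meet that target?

1

Current finish: 25 days; target: 24.
Invites is on every critical path, so each day cut from Invites cuts the finish by one (this holds down to a finish of 24).
Need 25 − 24 = 1 day off Invites → Invites becomes 7 days, finish becomes 24.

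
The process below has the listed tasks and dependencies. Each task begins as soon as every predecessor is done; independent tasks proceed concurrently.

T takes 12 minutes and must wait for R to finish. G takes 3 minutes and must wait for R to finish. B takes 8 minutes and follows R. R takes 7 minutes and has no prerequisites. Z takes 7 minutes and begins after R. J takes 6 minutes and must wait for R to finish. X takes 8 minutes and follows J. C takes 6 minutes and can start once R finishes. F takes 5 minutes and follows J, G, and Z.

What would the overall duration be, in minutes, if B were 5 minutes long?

21

Critical path before the change: R→J→X = 7+6+8 = 21 giving 21 minutes.
The longest path through B is only 15 minutes, so B has float 6.
That remains the longest chain; total 21 minutes.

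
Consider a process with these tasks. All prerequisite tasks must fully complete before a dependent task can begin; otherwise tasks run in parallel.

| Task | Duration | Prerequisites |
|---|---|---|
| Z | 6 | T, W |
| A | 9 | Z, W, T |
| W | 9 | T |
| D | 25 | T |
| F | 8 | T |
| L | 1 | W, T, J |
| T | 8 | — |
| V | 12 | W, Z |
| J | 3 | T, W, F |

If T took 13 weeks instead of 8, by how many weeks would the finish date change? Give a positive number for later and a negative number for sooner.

5

The binding path is T→W→Z→V = 8+9+6+12 = 35; finish at 35 weeks.
Since T is critical, the +5 change carries straight to that chain (now 40 weeks).
No other chain overtakes it, so the finish is 40 weeks.
Change in finish: 40 − 35 = +5 weeks.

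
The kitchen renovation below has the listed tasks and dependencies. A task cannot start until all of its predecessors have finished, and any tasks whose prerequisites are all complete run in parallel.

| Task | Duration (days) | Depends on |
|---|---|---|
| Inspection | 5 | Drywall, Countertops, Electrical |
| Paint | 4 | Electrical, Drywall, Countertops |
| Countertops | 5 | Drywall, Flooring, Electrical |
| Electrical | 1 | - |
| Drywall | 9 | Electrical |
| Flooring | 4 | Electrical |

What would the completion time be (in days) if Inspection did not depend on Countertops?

Original critical path: Electrical→Drywall→Countertops→Inspection = 1+9+5+5 = 20 ⇒ 20 days.
Without Countertops→Inspection, Inspection's earliest start moves from 15 to 10.
New critical path: Electrical→Drywall→Countertops→Paint = 1+9+5+4 = 19 ⇒ 19 days.

19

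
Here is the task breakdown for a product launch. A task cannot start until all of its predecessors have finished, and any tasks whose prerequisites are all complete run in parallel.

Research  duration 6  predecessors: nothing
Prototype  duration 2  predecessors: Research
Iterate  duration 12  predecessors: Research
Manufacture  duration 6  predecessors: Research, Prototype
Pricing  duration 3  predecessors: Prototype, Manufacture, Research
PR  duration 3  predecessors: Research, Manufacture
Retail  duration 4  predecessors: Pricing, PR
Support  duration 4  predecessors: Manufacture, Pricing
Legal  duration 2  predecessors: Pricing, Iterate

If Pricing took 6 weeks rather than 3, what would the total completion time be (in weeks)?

Baseline: Research→Prototype→Manufacture→Pricing→Retail = 6+2+6+3+4 = 21 → 21 weeks.
Pricing is on the critical path; changing it to 6 makes that path 24 weeks.
That remains the longest chain; total 24 weeks.

24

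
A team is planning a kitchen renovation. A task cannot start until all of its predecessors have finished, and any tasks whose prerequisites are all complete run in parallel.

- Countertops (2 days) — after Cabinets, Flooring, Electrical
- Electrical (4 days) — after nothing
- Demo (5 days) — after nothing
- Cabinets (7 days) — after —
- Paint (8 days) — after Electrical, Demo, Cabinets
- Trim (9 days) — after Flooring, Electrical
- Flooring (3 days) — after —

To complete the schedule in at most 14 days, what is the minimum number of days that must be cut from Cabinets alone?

1

Current finish: 15 days; target: 14.
Cabinets is on every critical path, so each day cut from Cabinets cuts the finish by one (this holds down to a finish of 13).
Need 15 − 14 = 1 day off Cabinets → Cabinets becomes 6 days, finish becomes 14.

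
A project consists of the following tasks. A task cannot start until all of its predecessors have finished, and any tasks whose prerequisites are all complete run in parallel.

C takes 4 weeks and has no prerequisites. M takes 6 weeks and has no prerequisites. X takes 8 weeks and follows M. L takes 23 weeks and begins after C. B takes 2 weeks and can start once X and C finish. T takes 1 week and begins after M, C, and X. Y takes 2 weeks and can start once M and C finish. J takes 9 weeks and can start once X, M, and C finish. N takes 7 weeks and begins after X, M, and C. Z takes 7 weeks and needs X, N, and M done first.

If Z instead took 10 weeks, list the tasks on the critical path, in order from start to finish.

Baseline: M→X→N→Z = 6+8+7+7 = 28 → 28 weeks.
Z lies on that path, so at 10 weeks the path becomes 31 weeks.
No other chain overtakes it, so the finish is 31 weeks.

M, X, N, Z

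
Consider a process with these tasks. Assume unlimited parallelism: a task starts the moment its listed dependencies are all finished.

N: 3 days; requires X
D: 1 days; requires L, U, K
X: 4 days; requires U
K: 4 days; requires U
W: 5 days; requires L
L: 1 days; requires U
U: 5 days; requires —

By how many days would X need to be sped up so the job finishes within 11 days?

Current finish: 12 days; target: 11.
X is on every critical path, so each day cut from X cuts the finish by one (this holds down to a finish of 11).
Need 12 − 11 = 1 day off X → X becomes 3 days, finish becomes 11.

1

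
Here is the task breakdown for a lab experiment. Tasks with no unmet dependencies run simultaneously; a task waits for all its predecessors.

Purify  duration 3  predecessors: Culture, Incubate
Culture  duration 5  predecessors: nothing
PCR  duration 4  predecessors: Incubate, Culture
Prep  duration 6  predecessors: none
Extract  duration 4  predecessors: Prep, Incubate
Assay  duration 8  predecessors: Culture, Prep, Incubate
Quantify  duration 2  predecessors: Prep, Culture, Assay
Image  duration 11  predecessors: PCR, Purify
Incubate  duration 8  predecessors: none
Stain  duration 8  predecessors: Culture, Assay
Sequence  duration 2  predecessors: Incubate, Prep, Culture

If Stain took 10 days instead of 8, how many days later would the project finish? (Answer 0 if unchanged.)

Baseline: Incubate→Assay→Stain = 8+8+8 = 24 → 24 days.
Stain lies on that path, so at 10 days the path becomes 26 days.
The critical path is still Incubate→Assay→Stain; finish is now 26 days.
Change in finish: 26 − 24 = +2 days.

2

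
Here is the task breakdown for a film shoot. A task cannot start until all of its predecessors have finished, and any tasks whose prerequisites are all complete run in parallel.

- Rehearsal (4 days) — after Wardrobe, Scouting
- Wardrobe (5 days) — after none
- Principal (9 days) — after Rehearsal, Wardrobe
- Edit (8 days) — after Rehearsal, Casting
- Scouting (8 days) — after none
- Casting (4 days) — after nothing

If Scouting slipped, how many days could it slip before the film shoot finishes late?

The longest chain is Scouting→Rehearsal→Principal = 8+4+9 = 21; overall finish 21 days.
Scouting finishes as early as 8 and must finish by 8.
So Scouting can slip 8 − 8 = 0 days.

0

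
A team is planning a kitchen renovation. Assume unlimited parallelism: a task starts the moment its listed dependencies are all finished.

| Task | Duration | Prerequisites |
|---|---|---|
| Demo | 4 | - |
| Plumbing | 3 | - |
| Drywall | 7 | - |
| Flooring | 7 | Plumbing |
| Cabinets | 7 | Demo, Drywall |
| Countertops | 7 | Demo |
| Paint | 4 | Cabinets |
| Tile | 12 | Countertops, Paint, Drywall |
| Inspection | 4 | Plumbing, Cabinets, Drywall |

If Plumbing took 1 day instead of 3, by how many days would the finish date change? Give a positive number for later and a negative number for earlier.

0

Baseline: Drywall→Cabinets→Paint→Tile = 7+7+4+12 = 30 → 30 days.
The longest path through Plumbing is only 10 days, so Plumbing has float 20.
No other chain overtakes it, so the finish is 30 days.
Change in finish: 30 − 30 = +0 days.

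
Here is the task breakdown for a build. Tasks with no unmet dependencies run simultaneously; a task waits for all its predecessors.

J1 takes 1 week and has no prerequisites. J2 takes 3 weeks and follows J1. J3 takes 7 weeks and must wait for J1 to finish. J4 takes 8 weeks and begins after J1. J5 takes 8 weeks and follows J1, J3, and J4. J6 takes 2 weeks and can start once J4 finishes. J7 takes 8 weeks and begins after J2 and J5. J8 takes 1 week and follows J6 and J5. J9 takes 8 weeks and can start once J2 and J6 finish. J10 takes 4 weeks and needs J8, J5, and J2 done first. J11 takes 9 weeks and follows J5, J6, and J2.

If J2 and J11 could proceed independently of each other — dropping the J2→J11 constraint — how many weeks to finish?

26

Before: longest chain J1→J4→J5→J11 = 1+8+8+9 = 26, finish 26.
Dropping J2→J11 doesn't change J11's earliest start (17); another predecessor still binds.
New critical path: J1→J4→J5→J11 = 1+8+8+9 = 26 ⇒ 26 weeks.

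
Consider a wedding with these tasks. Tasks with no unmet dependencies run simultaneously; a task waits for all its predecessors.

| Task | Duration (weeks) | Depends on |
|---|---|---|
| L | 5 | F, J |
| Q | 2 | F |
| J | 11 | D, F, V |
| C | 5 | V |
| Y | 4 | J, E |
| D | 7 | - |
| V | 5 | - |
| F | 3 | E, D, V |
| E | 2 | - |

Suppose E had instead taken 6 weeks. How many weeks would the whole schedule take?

26

Critical path before the change: D→F→J→L = 7+3+11+5 = 26 giving 26 weeks.
The longest path through E is only 21 weeks, so E has float 5.
No other chain overtakes it, so the finish is 26 weeks.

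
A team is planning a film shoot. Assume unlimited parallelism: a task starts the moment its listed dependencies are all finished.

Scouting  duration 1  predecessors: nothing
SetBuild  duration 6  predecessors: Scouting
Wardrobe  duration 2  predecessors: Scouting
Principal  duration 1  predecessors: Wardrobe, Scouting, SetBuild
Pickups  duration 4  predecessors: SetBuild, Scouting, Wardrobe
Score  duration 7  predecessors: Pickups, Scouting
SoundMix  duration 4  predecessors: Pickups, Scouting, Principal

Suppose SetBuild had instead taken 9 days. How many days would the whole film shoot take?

Critical path before the change: Scouting→SetBuild→Pickups→Score = 1+6+4+7 = 18 giving 18 days.
SetBuild lies on that path, so at 9 days the path becomes 21 days.
No other chain overtakes it, so the finish is 21 days.

21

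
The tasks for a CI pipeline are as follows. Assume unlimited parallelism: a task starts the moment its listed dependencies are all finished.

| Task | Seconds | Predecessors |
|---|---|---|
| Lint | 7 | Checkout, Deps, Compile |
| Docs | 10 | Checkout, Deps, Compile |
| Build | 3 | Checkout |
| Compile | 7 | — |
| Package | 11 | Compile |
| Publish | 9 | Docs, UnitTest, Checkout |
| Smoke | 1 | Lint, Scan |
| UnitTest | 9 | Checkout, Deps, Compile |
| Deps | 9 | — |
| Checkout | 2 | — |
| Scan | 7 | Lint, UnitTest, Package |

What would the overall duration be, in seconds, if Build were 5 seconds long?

Actual critical path: Deps→Docs→Publish = 9+10+9 = 28 ⇒ 28 seconds.
The longest path through Build is only 5 seconds, so Build has float 23.
The critical path is still Deps→Docs→Publish; finish is now 28 seconds.

28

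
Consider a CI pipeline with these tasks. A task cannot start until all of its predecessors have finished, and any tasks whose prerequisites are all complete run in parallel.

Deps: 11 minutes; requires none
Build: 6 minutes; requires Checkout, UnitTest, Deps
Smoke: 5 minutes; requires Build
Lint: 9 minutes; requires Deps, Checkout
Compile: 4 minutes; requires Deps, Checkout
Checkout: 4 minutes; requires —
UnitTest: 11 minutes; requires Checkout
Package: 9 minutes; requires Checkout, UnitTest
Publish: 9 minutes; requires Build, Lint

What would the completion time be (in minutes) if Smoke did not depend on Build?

30

With the dependency in place, Checkout→UnitTest→Build→Publish = 4+11+6+9 = 30 sets the finish at 30 minutes.
Without Build→Smoke, Smoke's earliest start moves from 21 to 0.
After: Checkout→UnitTest→Build→Publish = 4+11+6+9 = 30 → 30 minutes.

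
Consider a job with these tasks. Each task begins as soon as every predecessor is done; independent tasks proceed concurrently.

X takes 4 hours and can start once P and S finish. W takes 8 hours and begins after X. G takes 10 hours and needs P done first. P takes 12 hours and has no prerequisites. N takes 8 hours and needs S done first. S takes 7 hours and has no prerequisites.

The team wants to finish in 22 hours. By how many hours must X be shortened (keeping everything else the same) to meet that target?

2

Current finish: 24 hours; target: 22.
X is on every critical path, so each hour cut from X cuts the finish by one (this holds down to a finish of 22).
Need 24 − 22 = 2 hours off X → X becomes 2 hours, finish becomes 22.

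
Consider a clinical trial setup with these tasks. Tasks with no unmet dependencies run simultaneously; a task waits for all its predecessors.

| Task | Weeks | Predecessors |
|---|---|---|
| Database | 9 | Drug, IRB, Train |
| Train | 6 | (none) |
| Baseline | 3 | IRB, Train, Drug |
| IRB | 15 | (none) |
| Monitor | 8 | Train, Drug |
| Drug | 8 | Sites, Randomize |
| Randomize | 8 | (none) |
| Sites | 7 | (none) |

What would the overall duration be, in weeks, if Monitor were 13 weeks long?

As given, the longest chain is Randomize→Drug→Database = 8+8+9 = 25, so the finish is 25 weeks.
The longest path through Monitor is only 24 weeks, so Monitor has float 1.
New critical path: Randomize→Drug→Monitor = 8+8+13 = 29 ⇒ 29 weeks.

29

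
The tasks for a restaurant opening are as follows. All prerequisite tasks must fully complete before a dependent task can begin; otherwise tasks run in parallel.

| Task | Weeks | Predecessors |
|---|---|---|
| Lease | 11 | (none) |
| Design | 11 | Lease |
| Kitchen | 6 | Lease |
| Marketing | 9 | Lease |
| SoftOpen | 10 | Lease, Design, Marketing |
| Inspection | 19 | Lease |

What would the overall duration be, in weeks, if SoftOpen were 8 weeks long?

30

Critical path before the change: Lease→Design→SoftOpen = 11+11+10 = 32 giving 32 weeks.
SoftOpen lies on that path, so at 8 weeks the path becomes 30 weeks.
The critical path is still Lease→Design→SoftOpen; finish is now 30 weeks.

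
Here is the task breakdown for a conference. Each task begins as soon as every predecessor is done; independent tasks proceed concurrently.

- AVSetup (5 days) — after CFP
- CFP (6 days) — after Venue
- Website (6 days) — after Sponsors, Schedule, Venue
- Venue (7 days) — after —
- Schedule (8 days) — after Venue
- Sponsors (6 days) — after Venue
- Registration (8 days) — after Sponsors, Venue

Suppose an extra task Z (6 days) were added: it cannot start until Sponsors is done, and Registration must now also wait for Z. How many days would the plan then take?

27

Originally the plan takes 21 days.
With Z inserted, Registration now waits for max(Sponsors, Venue, Z).
New critical path: Venue→Sponsors→Z→Registration = 7+6+6+8 = 27 ⇒ 27 days.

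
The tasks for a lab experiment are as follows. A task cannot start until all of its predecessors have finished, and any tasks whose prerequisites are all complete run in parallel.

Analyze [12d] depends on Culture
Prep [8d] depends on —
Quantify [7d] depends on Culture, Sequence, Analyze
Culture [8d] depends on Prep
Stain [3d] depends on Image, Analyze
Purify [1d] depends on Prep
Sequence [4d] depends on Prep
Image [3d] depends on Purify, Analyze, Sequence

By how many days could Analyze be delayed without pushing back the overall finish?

0

The longest chain is Prep→Culture→Analyze→Quantify = 8+8+12+7 = 35; overall finish 35 days.
The longest chain containing Analyze totals 35 days.
Slack of Analyze = 16 − 16 = 0 days.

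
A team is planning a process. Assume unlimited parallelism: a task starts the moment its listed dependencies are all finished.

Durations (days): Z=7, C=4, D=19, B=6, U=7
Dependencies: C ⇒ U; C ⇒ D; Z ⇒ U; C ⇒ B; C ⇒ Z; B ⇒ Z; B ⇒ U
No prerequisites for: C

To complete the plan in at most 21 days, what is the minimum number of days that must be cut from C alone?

3

Current finish: 24 days; target: 21.
C is on every critical path, so each day cut from C cuts the finish by one (this holds down to a finish of 21).
Need 24 − 21 = 3 days off C → C becomes 1 day, finish becomes 21.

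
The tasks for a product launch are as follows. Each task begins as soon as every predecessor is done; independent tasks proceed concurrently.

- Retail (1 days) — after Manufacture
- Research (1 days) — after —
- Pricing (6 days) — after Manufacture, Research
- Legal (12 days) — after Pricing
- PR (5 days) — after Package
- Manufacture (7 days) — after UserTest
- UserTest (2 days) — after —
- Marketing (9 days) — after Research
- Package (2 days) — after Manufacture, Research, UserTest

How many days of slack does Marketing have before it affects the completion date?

The longest chain is UserTest→Manufacture→Pricing→Legal = 2+7+6+12 = 27; overall finish 27 days.
Longest path through Marketing: 10 days (earliest finish 10, latest finish 27).
Slack of Marketing = 18 − 1 = 17 days.

17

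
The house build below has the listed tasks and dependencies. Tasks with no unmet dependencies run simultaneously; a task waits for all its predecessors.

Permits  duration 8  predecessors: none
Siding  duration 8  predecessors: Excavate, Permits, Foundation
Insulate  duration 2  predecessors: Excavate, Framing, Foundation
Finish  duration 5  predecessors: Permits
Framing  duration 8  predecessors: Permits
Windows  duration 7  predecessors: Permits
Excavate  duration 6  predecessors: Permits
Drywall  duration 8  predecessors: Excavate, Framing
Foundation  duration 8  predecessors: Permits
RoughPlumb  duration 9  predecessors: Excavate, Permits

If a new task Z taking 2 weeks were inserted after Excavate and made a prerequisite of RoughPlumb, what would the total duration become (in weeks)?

Originally the schedule takes 24 weeks.
With Z inserted, RoughPlumb now waits for max(Excavate, Permits, Z).
New critical path: Permits→Excavate→Z→RoughPlumb = 8+6+2+9 = 25 ⇒ 25 weeks.

25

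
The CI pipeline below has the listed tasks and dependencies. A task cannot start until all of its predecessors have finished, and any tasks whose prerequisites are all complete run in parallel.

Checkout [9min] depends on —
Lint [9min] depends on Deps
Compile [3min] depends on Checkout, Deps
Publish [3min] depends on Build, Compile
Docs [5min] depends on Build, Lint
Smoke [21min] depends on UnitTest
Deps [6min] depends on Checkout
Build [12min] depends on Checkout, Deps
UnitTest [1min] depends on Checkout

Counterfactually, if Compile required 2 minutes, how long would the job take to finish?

Actual critical path: Checkout→Deps→Build→Docs = 9+6+12+5 = 32 ⇒ 32 minutes.
Compile is off the critical path — its longest chain is 21 minutes, giving 11 of slack.
No other chain overtakes it, so the finish is 32 minutes.

32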